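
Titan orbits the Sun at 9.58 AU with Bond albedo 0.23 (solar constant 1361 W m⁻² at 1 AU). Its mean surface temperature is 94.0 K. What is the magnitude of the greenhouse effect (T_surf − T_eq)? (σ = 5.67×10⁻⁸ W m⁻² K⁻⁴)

S = 1361/9.58² = 14.83 W m⁻².
T_eq = [S(1−A)/(4σ)]^(1/4) = [14.83×0.77/(4×5.67×10⁻⁸)]^(1/4) = 84.2 K.
ΔT = T_surf − T_eq = 94 − 84.2.

ΔT ≈ 9.8 K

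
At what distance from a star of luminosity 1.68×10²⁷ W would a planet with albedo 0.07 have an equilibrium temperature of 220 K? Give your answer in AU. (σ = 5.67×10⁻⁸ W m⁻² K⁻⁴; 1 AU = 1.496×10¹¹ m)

From T_eq⁴ = L(1−A)/(16πσd²): d = √[L(1−A)/(16πσT_eq⁴)].
d = √[1.68×10²⁷ × 0.93 / (16π × 5.67×10⁻⁸ × (220)⁴)] = 4.84×10¹¹ m = 3.23 AU.

d ≈ 3.23 AU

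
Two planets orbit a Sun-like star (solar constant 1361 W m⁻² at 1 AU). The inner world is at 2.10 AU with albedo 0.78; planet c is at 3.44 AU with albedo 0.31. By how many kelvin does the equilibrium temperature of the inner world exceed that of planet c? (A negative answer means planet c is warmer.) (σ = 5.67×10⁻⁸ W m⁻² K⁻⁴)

T_eq = [S₀(1−A)/(4σd²)]^(1/4), so T ∝ (1−A)^(1/4) / √d.
T₁ = [1361×0.22/(4×5.67×10⁻⁸×2.10²)]^(1/4) = 131.54 K.
T₂ = [1361×0.69/(4×5.67×10⁻⁸×3.44²)]^(1/4) = 136.77 K.

ΔT ≈ -5.2 K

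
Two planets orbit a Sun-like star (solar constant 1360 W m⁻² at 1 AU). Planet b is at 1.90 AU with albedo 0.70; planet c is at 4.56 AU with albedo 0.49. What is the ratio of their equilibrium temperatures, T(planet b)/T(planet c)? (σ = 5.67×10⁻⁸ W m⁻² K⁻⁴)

T_eq = [S₀(1−A)/(4σd²)]^(1/4), so T ∝ (1−A)^(1/4) / √d.
T₁ = [1360×0.30/(4×5.67×10⁻⁸×1.90²)]^(1/4) = 149.41 K.
T₂ = [1360×0.51/(4×5.67×10⁻⁸×4.56²)]^(1/4) = 110.12 K.

T₁/T₂ ≈ 1.357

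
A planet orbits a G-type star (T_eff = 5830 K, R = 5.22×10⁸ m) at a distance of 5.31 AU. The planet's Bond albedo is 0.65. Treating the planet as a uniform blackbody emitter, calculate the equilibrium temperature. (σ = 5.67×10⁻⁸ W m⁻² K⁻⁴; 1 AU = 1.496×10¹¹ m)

T_eq ≈ 81.3 K

d = 5.31 AU = 7.94×10¹¹ m.
L = 4πR_⋆²σT_⋆⁴ = 4π(5.22×10⁸)² × 5.67×10⁻⁸ × (5830)⁴ = 2.24×10²⁶ W.
S = L/(4πd²) = 28.3 W m⁻².
Energy balance: absorbed = emitted ⇒ πR²·S(1−A) = 4πR²·σT_eq⁴, so T_eq⁴ = S(1−A)/(4σ).
T_eq = [28.3 × 0.35 / (4 × 5.67×10⁻⁸)]^(1/4) = (4.36×10⁷)^(1/4) = 81.3 K.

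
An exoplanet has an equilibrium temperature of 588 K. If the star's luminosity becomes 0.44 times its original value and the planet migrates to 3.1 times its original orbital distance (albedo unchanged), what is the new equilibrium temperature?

T_eq ≈ 272 K

T_eq ∝ L^(1/4) · d^(−1/2).
T′ = 588 × 0.44^(1/4) / 3.1^(1/2) = 272 K.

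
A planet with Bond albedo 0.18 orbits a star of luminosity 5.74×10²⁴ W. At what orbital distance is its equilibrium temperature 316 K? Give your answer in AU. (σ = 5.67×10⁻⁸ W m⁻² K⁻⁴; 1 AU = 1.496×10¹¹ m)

d ≈ 0.0860 AU

From T_eq⁴ = L(1−A)/(16πσd²): d = √[L(1−A)/(16πσT_eq⁴)].
d = √[5.74×10²⁴ × 0.82 / (16π × 5.67×10⁻⁸ × (316)⁴)] = 1.29×10¹⁰ m = 0.0860 AU.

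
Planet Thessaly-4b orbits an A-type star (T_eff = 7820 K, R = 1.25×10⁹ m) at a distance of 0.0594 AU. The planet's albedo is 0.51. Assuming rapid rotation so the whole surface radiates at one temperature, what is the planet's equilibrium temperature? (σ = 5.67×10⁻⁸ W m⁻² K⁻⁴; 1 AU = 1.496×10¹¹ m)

d = 0.0594 AU = 8.89×10⁹ m.
L = 4πR_⋆²σT_⋆⁴ = 4π(1.25×10⁹)² × 5.67×10⁻⁸ × (7820)⁴ = 4.16×10²⁷ W.
S = L/(4πd²) = 4.20×10⁶ W m⁻².
Energy balance: absorbed = emitted ⇒ πR²·S(1−A) = 4πR²·σT_eq⁴, so T_eq⁴ = S(1−A)/(4σ).
T_eq = [4.20×10⁶ × 0.49 / (4 × 5.67×10⁻⁸)]^(1/4) = (9.06×10¹²)^(1/4) = 1740 K.

T_eq ≈ 1740 K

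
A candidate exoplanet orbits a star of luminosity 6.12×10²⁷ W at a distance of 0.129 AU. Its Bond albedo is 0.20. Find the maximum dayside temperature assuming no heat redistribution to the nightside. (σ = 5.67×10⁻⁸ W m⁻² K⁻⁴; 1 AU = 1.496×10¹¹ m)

d = 0.129 AU = 1.93×10¹⁰ m.
Flux: S = L/(4πd²) = 6.12×10²⁷/(4π×(1.93×10¹⁰)²) = 1.31×10⁶ W m⁻².
With no redistribution each surface element balances locally: S(1−A) = σT⁴.
T = [1.31×10⁶ × 0.80 / 5.67×10⁻⁸]^(1/4) = (1.85×10¹³)^(1/4) = 2070 K.

T_ss ≈ 2070 K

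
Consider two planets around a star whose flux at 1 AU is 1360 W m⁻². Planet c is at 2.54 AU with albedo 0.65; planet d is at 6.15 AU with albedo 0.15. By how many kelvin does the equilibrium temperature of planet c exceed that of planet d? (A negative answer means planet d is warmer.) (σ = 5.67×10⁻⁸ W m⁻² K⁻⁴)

ΔT ≈ 26.6 K

T_eq = [S₀(1−A)/(4σd²)]^(1/4), so T ∝ (1−A)^(1/4) / √d.
T₁ = [1360×0.35/(4×5.67×10⁻⁸×2.54²)]^(1/4) = 134.30 K.
T₂ = [1360×0.85/(4×5.67×10⁻⁸×6.15²)]^(1/4) = 107.74 K.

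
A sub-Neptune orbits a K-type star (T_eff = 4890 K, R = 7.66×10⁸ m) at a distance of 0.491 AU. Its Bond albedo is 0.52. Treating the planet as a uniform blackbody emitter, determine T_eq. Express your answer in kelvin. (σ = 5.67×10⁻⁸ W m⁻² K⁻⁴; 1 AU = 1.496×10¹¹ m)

T_eq ≈ 294 K

d = 0.491 AU = 7.35×10¹⁰ m.
L = 4πR_⋆²σT_⋆⁴ = 4π(7.66×10⁸)² × 5.67×10⁻⁸ × (4890)⁴ = 2.39×10²⁶ W.
S = L/(4πd²) = 3530 W m⁻².
Energy balance: absorbed = emitted ⇒ πR²·S(1−A) = 4πR²·σT_eq⁴, so T_eq⁴ = S(1−A)/(4σ).
T_eq = [3530 × 0.48 / (4 × 5.67×10⁻⁸)]^(1/4) = (7.46×10⁹)^(1/4) = 294 K.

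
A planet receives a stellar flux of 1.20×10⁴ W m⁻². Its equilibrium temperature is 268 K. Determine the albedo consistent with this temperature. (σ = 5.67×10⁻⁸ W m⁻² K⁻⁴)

From T_eq⁴ = S(1−A)/(4σ): 1−A = 4σT_eq⁴/S.
1−A = 4 × 5.67×10⁻⁸ × (268)⁴ / 1.20×10⁴ = 0.097.

A ≈ 0.90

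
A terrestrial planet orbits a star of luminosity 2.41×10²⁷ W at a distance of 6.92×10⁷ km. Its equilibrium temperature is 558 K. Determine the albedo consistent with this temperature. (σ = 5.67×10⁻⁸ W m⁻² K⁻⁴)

d = 6.92×10⁷ km = 6.92×10¹⁰ m.
Flux: S = L/(4πd²) = 2.41×10²⁷/(4π×(6.92×10¹⁰)²) = 4.00×10⁴ W m⁻².
From T_eq⁴ = S(1−A)/(4σ): 1−A = 4σT_eq⁴/S.
1−A = 4 × 5.67×10⁻⁸ × (558)⁴ / 4.00×10⁴ = 0.549.

A ≈ 0.45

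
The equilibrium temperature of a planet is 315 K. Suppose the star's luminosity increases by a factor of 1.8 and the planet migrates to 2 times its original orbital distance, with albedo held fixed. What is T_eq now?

T_eq ∝ L^(1/4) · d^(−1/2).
T′ = 315 × 1.8^(1/4) / 2^(1/2) = 258 K.

T_eq ≈ 258 K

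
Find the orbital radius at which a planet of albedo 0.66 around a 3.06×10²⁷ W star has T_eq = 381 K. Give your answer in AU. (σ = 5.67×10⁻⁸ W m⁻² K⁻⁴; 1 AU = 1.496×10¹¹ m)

d ≈ 0.880 AU

From T_eq⁴ = L(1−A)/(16πσd²): d = √[L(1−A)/(16πσT_eq⁴)].
d = √[3.06×10²⁷ × 0.34 / (16π × 5.67×10⁻⁸ × (381)⁴)] = 1.32×10¹¹ m = 0.880 AU.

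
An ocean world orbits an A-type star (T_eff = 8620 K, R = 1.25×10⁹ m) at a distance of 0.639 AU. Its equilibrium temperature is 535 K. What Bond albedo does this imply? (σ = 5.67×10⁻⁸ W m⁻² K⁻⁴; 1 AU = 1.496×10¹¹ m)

d = 0.639 AU = 9.56×10¹⁰ m.
L = 4πR_⋆²σT_⋆⁴ = 4π(1.25×10⁹)² × 5.67×10⁻⁸ × (8620)⁴ = 6.15×10²⁷ W.
S = L/(4πd²) = 5.35×10⁴ W m⁻².
From T_eq⁴ = S(1−A)/(4σ): 1−A = 4σT_eq⁴/S.
1−A = 4 × 5.67×10⁻⁸ × (535)⁴ / 5.35×10⁴ = 0.347.

A ≈ 0.65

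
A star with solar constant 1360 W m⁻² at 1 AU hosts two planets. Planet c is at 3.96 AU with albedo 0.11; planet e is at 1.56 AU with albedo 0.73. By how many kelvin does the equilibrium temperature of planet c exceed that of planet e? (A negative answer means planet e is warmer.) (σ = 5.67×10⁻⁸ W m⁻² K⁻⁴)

T_eq = [S₀(1−A)/(4σd²)]^(1/4), so T ∝ (1−A)^(1/4) / √d.
T₁ = [1360×0.89/(4×5.67×10⁻⁸×3.96²)]^(1/4) = 135.82 K.
T₂ = [1360×0.27/(4×5.67×10⁻⁸×1.56²)]^(1/4) = 160.60 K.

ΔT ≈ -24.8 K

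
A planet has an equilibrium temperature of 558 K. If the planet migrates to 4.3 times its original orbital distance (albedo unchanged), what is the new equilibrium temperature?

T_eq ≈ 269 K

T_eq ∝ L^(1/4) · d^(−1/2).
T′ = 558 / 4.3^(1/2) = 269 K.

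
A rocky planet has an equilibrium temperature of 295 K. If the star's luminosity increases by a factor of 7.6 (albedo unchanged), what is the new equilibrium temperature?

T_eq ≈ 490 K

T_eq ∝ L^(1/4) · d^(−1/2).
T′ = 295 × 7.6^(1/4) = 490 K.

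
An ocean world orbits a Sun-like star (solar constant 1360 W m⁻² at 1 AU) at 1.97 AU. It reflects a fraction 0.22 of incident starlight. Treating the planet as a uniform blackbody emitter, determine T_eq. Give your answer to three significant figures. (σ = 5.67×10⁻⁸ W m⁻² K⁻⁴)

Flux at 1.97 AU: S = 1360/1.97² = 350 W m⁻².
Energy balance: absorbed = emitted ⇒ πR²·S(1−A) = 4πR²·σT_eq⁴, so T_eq⁴ = S(1−A)/(4σ).
T_eq = [350 × 0.78 / (4 × 5.67×10⁻⁸)]^(1/4) = (1.21×10⁹)^(1/4) = 186 K.

T_eq ≈ 186 K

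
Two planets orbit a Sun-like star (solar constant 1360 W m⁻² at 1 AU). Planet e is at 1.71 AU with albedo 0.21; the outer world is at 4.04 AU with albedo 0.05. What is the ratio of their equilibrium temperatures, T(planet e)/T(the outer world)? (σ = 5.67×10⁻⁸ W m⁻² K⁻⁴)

T_eq = [S₀(1−A)/(4σd²)]^(1/4), so T ∝ (1−A)^(1/4) / √d.
T₁ = [1360×0.79/(4×5.67×10⁻⁸×1.71²)]^(1/4) = 200.62 K.
T₂ = [1360×0.95/(4×5.67×10⁻⁸×4.04²)]^(1/4) = 136.68 K.

T₁/T₂ ≈ 1.468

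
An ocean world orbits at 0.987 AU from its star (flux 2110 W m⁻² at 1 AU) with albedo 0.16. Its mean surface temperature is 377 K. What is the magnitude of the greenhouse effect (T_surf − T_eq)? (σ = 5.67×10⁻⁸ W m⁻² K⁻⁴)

ΔT ≈ 77.7 K

S = 2110/0.987² = 2166 W m⁻².
T_eq = [S(1−A)/(4σ)]^(1/4) = [2166×0.84/(4×5.67×10⁻⁸)]^(1/4) = 299.3 K.
ΔT = T_surf − T_eq = 377 − 299.3.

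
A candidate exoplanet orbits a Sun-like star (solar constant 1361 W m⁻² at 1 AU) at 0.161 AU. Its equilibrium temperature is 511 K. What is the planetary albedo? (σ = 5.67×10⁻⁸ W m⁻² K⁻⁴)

A ≈ 0.71

Flux at 0.161 AU: S = 1361/0.161² = 5.25×10⁴ W m⁻².
From T_eq⁴ = S(1−A)/(4σ): 1−A = 4σT_eq⁴/S.
1−A = 4 × 5.67×10⁻⁸ × (511)⁴ / 5.25×10⁴ = 0.295.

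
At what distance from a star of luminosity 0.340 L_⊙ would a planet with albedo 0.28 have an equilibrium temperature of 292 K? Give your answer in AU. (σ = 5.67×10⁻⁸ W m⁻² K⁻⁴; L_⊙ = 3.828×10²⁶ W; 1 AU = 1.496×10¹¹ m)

d ≈ 0.450 AU

L = 0.340 × 3.828×10²⁶ = 1.30×10²⁶ W.
From T_eq⁴ = L(1−A)/(16πσd²): d = √[L(1−A)/(16πσT_eq⁴)].
d = √[1.30×10²⁶ × 0.72 / (16π × 5.67×10⁻⁸ × (292)⁴)] = 6.73×10¹⁰ m = 0.450 AU.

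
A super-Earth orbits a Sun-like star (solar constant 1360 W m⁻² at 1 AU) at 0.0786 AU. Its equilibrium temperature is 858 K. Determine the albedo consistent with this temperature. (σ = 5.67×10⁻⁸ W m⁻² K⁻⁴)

Flux at 0.0786 AU: S = 1360/0.0786² = 2.20×10⁵ W m⁻².
From T_eq⁴ = S(1−A)/(4σ): 1−A = 4σT_eq⁴/S.
1−A = 4 × 5.67×10⁻⁸ × (858)⁴ / 2.20×10⁵ = 0.558.

A ≈ 0.44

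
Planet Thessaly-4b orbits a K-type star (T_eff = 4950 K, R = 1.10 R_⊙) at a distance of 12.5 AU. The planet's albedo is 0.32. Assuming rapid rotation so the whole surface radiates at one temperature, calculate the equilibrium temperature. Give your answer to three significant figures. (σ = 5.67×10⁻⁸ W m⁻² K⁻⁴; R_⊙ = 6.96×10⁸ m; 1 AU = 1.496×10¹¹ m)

R_⋆ = 1.10 × 6.96×10⁸ = 7.66×10⁸ m.
d = 12.5 AU = 1.87×10¹² m.
L = 4πR_⋆²σT_⋆⁴ = 4π(7.66×10⁸)² × 5.67×10⁻⁸ × (4950)⁴ = 2.51×10²⁶ W.
S = L/(4πd²) = 5.71 W m⁻².
Energy balance: absorbed = emitted ⇒ πR²·S(1−A) = 4πR²·σT_eq⁴, so T_eq⁴ = S(1−A)/(4σ).
T_eq = [5.71 × 0.68 / (4 × 5.67×10⁻⁸)]^(1/4) = (1.71×10⁷)^(1/4) = 64.3 K.

T_eq ≈ 64.3 K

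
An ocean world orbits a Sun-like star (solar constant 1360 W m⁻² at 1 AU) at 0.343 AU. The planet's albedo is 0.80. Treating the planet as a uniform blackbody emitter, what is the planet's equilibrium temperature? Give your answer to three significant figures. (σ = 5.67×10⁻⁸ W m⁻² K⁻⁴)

Flux at 0.343 AU: S = 1360/0.343² = 1.16×10⁴ W m⁻².
Energy balance: absorbed = emitted ⇒ πR²·S(1−A) = 4πR²·σT_eq⁴, so T_eq⁴ = S(1−A)/(4σ).
T_eq = [1.16×10⁴ × 0.20 / (4 × 5.67×10⁻⁸)]^(1/4) = (1.02×10¹⁰)^(1/4) = 318 K.

T_eq ≈ 318 K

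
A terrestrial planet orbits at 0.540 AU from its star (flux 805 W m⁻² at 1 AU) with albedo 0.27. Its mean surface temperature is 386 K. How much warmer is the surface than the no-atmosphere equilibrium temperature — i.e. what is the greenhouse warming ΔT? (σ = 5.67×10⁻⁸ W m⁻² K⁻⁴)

S = 805/0.540² = 2761 W m⁻².
T_eq = [S(1−A)/(4σ)]^(1/4) = [2761×0.73/(4×5.67×10⁻⁸)]^(1/4) = 307.0 K.
ΔT = T_surf − T_eq = 386 − 307.0.

ΔT ≈ 79.0 K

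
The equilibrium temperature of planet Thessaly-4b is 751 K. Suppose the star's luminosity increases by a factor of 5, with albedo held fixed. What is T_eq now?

T_eq ∝ L^(1/4) · d^(−1/2).
T′ = 751 × 5^(1/4) = 1120 K.

T_eq ≈ 1120 K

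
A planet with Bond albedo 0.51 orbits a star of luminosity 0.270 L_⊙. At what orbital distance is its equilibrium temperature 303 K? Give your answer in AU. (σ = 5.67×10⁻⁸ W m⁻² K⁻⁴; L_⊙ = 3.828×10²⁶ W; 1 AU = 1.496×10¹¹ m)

L = 0.270 × 3.828×10²⁶ = 1.03×10²⁶ W.
From T_eq⁴ = L(1−A)/(16πσd²): d = √[L(1−A)/(16πσT_eq⁴)].
d = √[1.03×10²⁶ × 0.49 / (16π × 5.67×10⁻⁸ × (303)⁴)] = 4.59×10¹⁰ m = 0.307 AU.

d ≈ 0.307 AU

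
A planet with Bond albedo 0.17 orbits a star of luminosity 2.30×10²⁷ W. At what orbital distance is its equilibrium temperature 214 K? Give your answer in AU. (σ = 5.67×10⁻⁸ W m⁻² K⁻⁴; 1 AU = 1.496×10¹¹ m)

From T_eq⁴ = L(1−A)/(16πσd²): d = √[L(1−A)/(16πσT_eq⁴)].
d = √[2.30×10²⁷ × 0.83 / (16π × 5.67×10⁻⁸ × (214)⁴)] = 5.65×10¹¹ m = 3.78 AU.

d ≈ 3.78 AU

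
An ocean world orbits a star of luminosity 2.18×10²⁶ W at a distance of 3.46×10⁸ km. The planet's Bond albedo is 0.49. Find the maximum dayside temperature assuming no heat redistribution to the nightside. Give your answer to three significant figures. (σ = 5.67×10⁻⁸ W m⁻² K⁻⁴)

d = 3.46×10⁸ km = 3.46×10¹¹ m.
Flux: S = L/(4πd²) = 2.18×10²⁶/(4π×(3.46×10¹¹)²) = 145 W m⁻².
With no redistribution each surface element balances locally: S(1−A) = σT⁴.
T = [145 × 0.51 / 5.67×10⁻⁸]^(1/4) = (1.30×10⁹)^(1/4) = 190 K.

T_ss ≈ 190 K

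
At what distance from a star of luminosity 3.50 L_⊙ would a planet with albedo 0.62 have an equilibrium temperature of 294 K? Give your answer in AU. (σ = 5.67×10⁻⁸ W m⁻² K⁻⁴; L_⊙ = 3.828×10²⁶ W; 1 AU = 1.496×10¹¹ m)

L = 3.50 × 3.828×10²⁶ = 1.34×10²⁷ W.
From T_eq⁴ = L(1−A)/(16πσd²): d = √[L(1−A)/(16πσT_eq⁴)].
d = √[1.34×10²⁷ × 0.38 / (16π × 5.67×10⁻⁸ × (294)⁴)] = 1.55×10¹¹ m = 1.03 AU.

d ≈ 1.03 AU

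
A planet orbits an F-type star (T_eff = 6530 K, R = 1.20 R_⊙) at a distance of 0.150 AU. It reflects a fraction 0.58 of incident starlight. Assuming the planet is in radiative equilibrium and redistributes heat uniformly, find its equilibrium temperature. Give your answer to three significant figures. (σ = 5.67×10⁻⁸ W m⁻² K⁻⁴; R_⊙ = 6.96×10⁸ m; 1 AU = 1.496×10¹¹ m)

R_⋆ = 1.20 × 6.96×10⁸ = 8.35×10⁸ m.
d = 0.150 AU = 2.24×10¹⁰ m.
L = 4πR_⋆²σT_⋆⁴ = 4π(8.35×10⁸)² × 5.67×10⁻⁸ × (6530)⁴ = 9.04×10²⁶ W.
S = L/(4πd²) = 1.43×10⁵ W m⁻².
Energy balance: absorbed = emitted ⇒ πR²·S(1−A) = 4πR²·σT_eq⁴, so T_eq⁴ = S(1−A)/(4σ).
T_eq = [1.43×10⁵ × 0.42 / (4 × 5.67×10⁻⁸)]^(1/4) = (2.64×10¹¹)^(1/4) = 717 K.

T_eq ≈ 717 K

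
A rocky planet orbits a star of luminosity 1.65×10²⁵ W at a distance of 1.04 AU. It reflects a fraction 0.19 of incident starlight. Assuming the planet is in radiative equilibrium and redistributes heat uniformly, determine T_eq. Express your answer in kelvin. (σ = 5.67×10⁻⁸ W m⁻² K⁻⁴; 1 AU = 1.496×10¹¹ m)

d = 1.04 AU = 1.56×10¹¹ m.
Flux: S = L/(4πd²) = 1.65×10²⁵/(4π×(1.56×10¹¹)²) = 54.2 W m⁻².
Energy balance: absorbed = emitted ⇒ πR²·S(1−A) = 4πR²·σT_eq⁴, so T_eq⁴ = S(1−A)/(4σ).
T_eq = [54.2 × 0.81 / (4 × 5.67×10⁻⁸)]^(1/4) = (1.94×10⁸)^(1/4) = 118 K.

T_eq ≈ 118 K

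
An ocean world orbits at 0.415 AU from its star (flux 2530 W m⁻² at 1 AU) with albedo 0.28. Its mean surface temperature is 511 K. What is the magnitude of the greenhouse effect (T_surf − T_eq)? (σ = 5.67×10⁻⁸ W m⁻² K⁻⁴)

S = 2530/0.415² = 1.469×10⁴ W m⁻².
T_eq = [S(1−A)/(4σ)]^(1/4) = [1.469×10⁴×0.72/(4×5.67×10⁻⁸)]^(1/4) = 464.7 K.
ΔT = T_surf − T_eq = 511 − 464.7.

ΔT ≈ 46.3 K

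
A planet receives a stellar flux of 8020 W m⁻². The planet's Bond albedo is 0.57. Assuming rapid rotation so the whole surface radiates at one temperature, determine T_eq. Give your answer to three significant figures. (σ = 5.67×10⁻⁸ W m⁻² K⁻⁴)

T_eq ≈ 351 K

Energy balance: absorbed = emitted ⇒ πR²·S(1−A) = 4πR²·σT_eq⁴, so T_eq⁴ = S(1−A)/(4σ).
T_eq = [8020 × 0.43 / (4 × 5.67×10⁻⁸)]^(1/4) = (1.52×10¹⁰)^(1/4) = 351 K.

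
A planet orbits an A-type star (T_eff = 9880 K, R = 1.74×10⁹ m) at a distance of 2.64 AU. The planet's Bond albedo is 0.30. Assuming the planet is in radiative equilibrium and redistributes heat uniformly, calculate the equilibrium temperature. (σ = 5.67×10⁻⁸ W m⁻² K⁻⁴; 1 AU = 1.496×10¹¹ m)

d = 2.64 AU = 3.95×10¹¹ m.
L = 4πR_⋆²σT_⋆⁴ = 4π(1.74×10⁹)² × 5.67×10⁻⁸ × (9880)⁴ = 2.06×10²⁸ W.
S = L/(4πd²) = 1.05×10⁴ W m⁻².
Energy balance: absorbed = emitted ⇒ πR²·S(1−A) = 4πR²·σT_eq⁴, so T_eq⁴ = S(1−A)/(4σ).
T_eq = [1.05×10⁴ × 0.70 / (4 × 5.67×10⁻⁸)]^(1/4) = (3.24×10¹⁰)^(1/4) = 424 K.

T_eq ≈ 424 K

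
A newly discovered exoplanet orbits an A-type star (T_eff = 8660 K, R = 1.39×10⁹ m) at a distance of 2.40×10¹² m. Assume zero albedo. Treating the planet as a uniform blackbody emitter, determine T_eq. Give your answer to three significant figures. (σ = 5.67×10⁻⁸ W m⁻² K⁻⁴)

L = 4πR_⋆²σT_⋆⁴ = 4π(1.39×10⁹)² × 5.67×10⁻⁸ × (8660)⁴ = 7.74×10²⁷ W.
S = L/(4πd²) = 107 W m⁻².
Energy balance: absorbed = emitted ⇒ πR²·S(1−A) = 4πR²·σT_eq⁴, so T_eq⁴ = S(1−A)/(4σ).
T_eq = [107 × 1.00 / (4 × 5.67×10⁻⁸)]^(1/4) = (4.72×10⁸)^(1/4) = 147 K.

T_eq ≈ 147 K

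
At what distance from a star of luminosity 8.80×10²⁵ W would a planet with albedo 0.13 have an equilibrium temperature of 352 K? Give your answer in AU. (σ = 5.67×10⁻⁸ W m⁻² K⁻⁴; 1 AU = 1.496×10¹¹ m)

From T_eq⁴ = L(1−A)/(16πσd²): d = √[L(1−A)/(16πσT_eq⁴)].
d = √[8.80×10²⁵ × 0.87 / (16π × 5.67×10⁻⁸ × (352)⁴)] = 4.18×10¹⁰ m = 0.280 AU.

d ≈ 0.280 AU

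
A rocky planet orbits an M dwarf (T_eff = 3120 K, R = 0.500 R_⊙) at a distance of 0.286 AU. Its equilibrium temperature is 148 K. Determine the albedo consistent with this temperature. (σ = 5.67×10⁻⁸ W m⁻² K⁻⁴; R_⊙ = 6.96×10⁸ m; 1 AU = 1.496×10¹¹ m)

A ≈ 0.69

R_⋆ = 0.500 × 6.96×10⁸ = 3.48×10⁸ m.
d = 0.286 AU = 4.28×10¹⁰ m.
L = 4πR_⋆²σT_⋆⁴ = 4π(3.48×10⁸)² × 5.67×10⁻⁸ × (3120)⁴ = 8.18×10²⁴ W.
S = L/(4πd²) = 355 W m⁻².
From T_eq⁴ = S(1−A)/(4σ): 1−A = 4σT_eq⁴/S.
1−A = 4 × 5.67×10⁻⁸ × (148)⁴ / 355 = 0.306.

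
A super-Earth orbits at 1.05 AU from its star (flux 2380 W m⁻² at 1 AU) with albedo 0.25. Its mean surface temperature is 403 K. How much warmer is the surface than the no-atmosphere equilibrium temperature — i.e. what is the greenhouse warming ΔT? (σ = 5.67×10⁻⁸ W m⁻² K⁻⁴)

S = 2380/1.05² = 2159 W m⁻².
T_eq = [S(1−A)/(4σ)]^(1/4) = [2159×0.75/(4×5.67×10⁻⁸)]^(1/4) = 290.7 K.
ΔT = T_surf − T_eq = 403 − 290.7.

ΔT ≈ 112.3 K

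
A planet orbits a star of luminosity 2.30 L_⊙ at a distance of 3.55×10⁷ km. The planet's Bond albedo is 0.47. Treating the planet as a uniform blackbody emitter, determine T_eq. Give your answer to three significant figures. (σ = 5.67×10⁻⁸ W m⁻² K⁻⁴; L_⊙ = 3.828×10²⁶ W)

d = 3.55×10⁷ km = 3.55×10¹⁰ m.
L = 2.30 × 3.828×10²⁶ = 8.80×10²⁶ W.
Flux: S = L/(4πd²) = 8.80×10²⁶/(4π×(3.55×10¹⁰)²) = 5.56×10⁴ W m⁻².
Energy balance: absorbed = emitted ⇒ πR²·S(1−A) = 4πR²·σT_eq⁴, so T_eq⁴ = S(1−A)/(4σ).
T_eq = [5.56×10⁴ × 0.53 / (4 × 5.67×10⁻⁸)]^(1/4) = (1.30×10¹¹)^(1/4) = 600 K.

T_eq ≈ 600 K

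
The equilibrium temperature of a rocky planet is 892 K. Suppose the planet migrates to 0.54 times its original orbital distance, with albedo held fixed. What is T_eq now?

T_eq ∝ L^(1/4) · d^(−1/2).
T′ = 892 / 0.54^(1/2) = 1210 K.

T_eq ≈ 1210 K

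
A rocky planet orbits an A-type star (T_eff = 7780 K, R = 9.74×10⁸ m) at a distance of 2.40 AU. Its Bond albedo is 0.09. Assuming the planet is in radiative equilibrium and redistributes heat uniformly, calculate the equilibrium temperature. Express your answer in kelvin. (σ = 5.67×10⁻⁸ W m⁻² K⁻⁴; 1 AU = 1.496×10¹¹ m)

d = 2.40 AU = 3.59×10¹¹ m.
L = 4πR_⋆²σT_⋆⁴ = 4π(9.74×10⁸)² × 5.67×10⁻⁸ × (7780)⁴ = 2.48×10²⁷ W.
S = L/(4πd²) = 1530 W m⁻².
Energy balance: absorbed = emitted ⇒ πR²·S(1−A) = 4πR²·σT_eq⁴, so T_eq⁴ = S(1−A)/(4σ).
T_eq = [1530 × 0.91 / (4 × 5.67×10⁻⁸)]^(1/4) = (6.13×10⁹)^(1/4) = 280 K.

T_eq ≈ 280 K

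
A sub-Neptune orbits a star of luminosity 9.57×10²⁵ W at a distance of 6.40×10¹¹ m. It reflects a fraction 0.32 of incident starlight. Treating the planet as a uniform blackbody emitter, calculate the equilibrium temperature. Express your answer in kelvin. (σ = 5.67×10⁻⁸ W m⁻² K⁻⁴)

Flux: S = L/(4πd²) = 9.57×10²⁵/(4π×(6.40×10¹¹)²) = 18.6 W m⁻².
Energy balance: absorbed = emitted ⇒ πR²·S(1−A) = 4πR²·σT_eq⁴, so T_eq⁴ = S(1−A)/(4σ).
T_eq = [18.6 × 0.68 / (4 × 5.67×10⁻⁸)]^(1/4) = (5.57×10⁷)^(1/4) = 86.4 K.

T_eq ≈ 86.4 K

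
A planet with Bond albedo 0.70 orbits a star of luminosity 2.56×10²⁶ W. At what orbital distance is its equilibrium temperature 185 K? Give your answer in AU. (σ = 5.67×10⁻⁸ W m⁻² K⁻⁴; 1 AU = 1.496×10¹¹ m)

d ≈ 1.01 AU

From T_eq⁴ = L(1−A)/(16πσd²): d = √[L(1−A)/(16πσT_eq⁴)].
d = √[2.56×10²⁶ × 0.30 / (16π × 5.67×10⁻⁸ × (185)⁴)] = 1.52×10¹¹ m = 1.01 AU.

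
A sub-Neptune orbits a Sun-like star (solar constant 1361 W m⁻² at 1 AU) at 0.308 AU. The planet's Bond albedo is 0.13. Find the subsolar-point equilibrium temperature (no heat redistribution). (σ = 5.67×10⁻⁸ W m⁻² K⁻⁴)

T_ss ≈ 685 K

Flux at 0.308 AU: S = 1361/0.308² = 1.43×10⁴ W m⁻².
At the subsolar point the surface absorbs S(1−A) and emits σT⁴ per unit area — no factor of 4, since only the local patch is in balance.
T = [1.43×10⁴ × 0.87 / 5.67×10⁻⁸]^(1/4) = (2.20×10¹¹)^(1/4) = 685 K.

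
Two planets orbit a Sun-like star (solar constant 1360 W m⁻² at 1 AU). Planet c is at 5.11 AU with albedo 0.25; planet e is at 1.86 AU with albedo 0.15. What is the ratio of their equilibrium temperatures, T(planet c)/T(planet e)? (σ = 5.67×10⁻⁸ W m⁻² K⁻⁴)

T₁/T₂ ≈ 0.585

T_eq = [S₀(1−A)/(4σd²)]^(1/4), so T ∝ (1−A)^(1/4) / √d.
T₁ = [1360×0.75/(4×5.67×10⁻⁸×5.11²)]^(1/4) = 114.56 K.
T₂ = [1360×0.85/(4×5.67×10⁻⁸×1.86²)]^(1/4) = 195.92 K.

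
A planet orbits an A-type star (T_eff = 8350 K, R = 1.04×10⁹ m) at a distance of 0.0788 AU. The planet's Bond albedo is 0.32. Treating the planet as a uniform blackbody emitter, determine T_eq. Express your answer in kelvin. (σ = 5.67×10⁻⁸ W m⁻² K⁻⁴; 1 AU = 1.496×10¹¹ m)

d = 0.0788 AU = 1.18×10¹⁰ m.
L = 4πR_⋆²σT_⋆⁴ = 4π(1.04×10⁹)² × 5.67×10⁻⁸ × (8350)⁴ = 3.75×10²⁷ W.
S = L/(4πd²) = 2.15×10⁶ W m⁻².
Energy balance: absorbed = emitted ⇒ πR²·S(1−A) = 4πR²·σT_eq⁴, so T_eq⁴ = S(1−A)/(4σ).
T_eq = [2.15×10⁶ × 0.68 / (4 × 5.67×10⁻⁸)]^(1/4) = (6.43×10¹²)^(1/4) = 1590 K.

T_eq ≈ 1590 K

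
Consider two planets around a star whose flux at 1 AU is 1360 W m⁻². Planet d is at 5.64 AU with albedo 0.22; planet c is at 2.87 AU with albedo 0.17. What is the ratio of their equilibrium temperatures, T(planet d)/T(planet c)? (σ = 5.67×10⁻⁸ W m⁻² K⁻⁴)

T_eq = [S₀(1−A)/(4σd²)]^(1/4), so T ∝ (1−A)^(1/4) / √d.
T₁ = [1360×0.78/(4×5.67×10⁻⁸×5.64²)]^(1/4) = 110.12 K.
T₂ = [1360×0.83/(4×5.67×10⁻⁸×2.87²)]^(1/4) = 156.78 K.

T₁/T₂ ≈ 0.702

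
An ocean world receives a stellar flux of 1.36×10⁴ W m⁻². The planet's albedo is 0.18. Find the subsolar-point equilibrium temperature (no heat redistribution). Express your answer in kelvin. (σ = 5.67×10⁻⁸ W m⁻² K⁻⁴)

At the subsolar point the surface absorbs S(1−A) and emits σT⁴ per unit area — no factor of 4, since only the local patch is in balance.
T = [1.36×10⁴ × 0.82 / 5.67×10⁻⁸]^(1/4) = (1.97×10¹¹)^(1/4) = 666 K.

T_ss ≈ 666 K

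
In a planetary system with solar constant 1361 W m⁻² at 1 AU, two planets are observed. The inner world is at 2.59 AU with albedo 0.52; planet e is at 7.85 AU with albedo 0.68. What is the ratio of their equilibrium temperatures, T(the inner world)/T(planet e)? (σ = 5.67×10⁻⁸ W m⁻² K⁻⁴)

T_eq = [S₀(1−A)/(4σd²)]^(1/4), so T ∝ (1−A)^(1/4) / √d.
T₁ = [1361×0.48/(4×5.67×10⁻⁸×2.59²)]^(1/4) = 143.95 K.
T₂ = [1361×0.32/(4×5.67×10⁻⁸×7.85²)]^(1/4) = 74.71 K.

T₁/T₂ ≈ 1.927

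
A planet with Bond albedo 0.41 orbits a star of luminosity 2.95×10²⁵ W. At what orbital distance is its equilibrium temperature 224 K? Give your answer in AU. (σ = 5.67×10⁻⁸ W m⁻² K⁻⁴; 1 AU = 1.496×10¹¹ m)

d ≈ 0.329 AU

From T_eq⁴ = L(1−A)/(16πσd²): d = √[L(1−A)/(16πσT_eq⁴)].
d = √[2.95×10²⁵ × 0.59 / (16π × 5.67×10⁻⁸ × (224)⁴)] = 4.93×10¹⁰ m = 0.329 AU.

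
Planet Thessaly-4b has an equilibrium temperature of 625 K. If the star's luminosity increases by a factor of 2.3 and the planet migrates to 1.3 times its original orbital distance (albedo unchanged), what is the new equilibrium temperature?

T_eq ∝ L^(1/4) · d^(−1/2).
T′ = 625 × 2.3^(1/4) / 1.3^(1/2) = 675 K.

T_eq ≈ 675 K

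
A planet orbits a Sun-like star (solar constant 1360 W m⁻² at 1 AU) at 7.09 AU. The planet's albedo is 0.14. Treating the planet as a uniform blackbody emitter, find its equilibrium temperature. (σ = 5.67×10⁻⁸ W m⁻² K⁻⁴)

T_eq ≈ 101 K

Flux at 7.09 AU: S = 1360/7.09² = 27.1 W m⁻².
Energy balance: absorbed = emitted ⇒ πR²·S(1−A) = 4πR²·σT_eq⁴, so T_eq⁴ = S(1−A)/(4σ).
T_eq = [27.1 × 0.86 / (4 × 5.67×10⁻⁸)]^(1/4) = (1.03×10⁸)^(1/4) = 101 K.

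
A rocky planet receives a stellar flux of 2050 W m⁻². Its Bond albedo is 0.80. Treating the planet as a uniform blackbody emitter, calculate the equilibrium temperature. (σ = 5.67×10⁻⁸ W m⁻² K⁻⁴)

T_eq ≈ 206 K

Energy balance: absorbed = emitted ⇒ πR²·S(1−A) = 4πR²·σT_eq⁴, so T_eq⁴ = S(1−A)/(4σ).
T_eq = [2050 × 0.20 / (4 × 5.67×10⁻⁸)]^(1/4) = (1.81×10⁹)^(1/4) = 206 K.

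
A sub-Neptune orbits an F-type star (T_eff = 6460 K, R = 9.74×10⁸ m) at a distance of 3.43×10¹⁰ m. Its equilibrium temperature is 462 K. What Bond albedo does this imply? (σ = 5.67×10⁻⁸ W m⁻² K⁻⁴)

A ≈ 0.87

L = 4πR_⋆²σT_⋆⁴ = 4π(9.74×10⁸)² × 5.67×10⁻⁸ × (6460)⁴ = 1.18×10²⁷ W.
S = L/(4πd²) = 7.96×10⁴ W m⁻².
From T_eq⁴ = S(1−A)/(4σ): 1−A = 4σT_eq⁴/S.
1−A = 4 × 5.67×10⁻⁸ × (462)⁴ / 7.96×10⁴ = 0.130.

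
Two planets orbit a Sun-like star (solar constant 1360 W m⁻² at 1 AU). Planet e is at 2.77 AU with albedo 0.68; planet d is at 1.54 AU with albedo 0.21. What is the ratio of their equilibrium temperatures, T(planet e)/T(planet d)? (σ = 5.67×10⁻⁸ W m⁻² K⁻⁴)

T_eq = [S₀(1−A)/(4σd²)]^(1/4), so T ∝ (1−A)^(1/4) / √d.
T₁ = [1360×0.32/(4×5.67×10⁻⁸×2.77²)]^(1/4) = 125.75 K.
T₂ = [1360×0.79/(4×5.67×10⁻⁸×1.54²)]^(1/4) = 211.41 K.

T₁/T₂ ≈ 0.595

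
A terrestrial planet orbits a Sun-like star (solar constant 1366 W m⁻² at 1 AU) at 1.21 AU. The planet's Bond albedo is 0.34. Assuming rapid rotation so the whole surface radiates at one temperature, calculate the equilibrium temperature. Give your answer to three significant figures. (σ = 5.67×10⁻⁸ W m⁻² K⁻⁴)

T_eq ≈ 228 K

Flux at 1.21 AU: S = 1366/1.21² = 933 W m⁻².
Energy balance: absorbed = emitted ⇒ πR²·S(1−A) = 4πR²·σT_eq⁴, so T_eq⁴ = S(1−A)/(4σ).
T_eq = [933 × 0.66 / (4 × 5.67×10⁻⁸)]^(1/4) = (2.72×10⁹)^(1/4) = 228 K.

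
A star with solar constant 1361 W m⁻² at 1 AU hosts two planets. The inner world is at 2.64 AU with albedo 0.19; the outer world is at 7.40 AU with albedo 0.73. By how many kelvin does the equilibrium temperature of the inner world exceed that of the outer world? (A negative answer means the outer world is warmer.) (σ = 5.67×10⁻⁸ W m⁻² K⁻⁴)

ΔT ≈ 88.8 K

T_eq = [S₀(1−A)/(4σd²)]^(1/4), so T ∝ (1−A)^(1/4) / √d.
T₁ = [1361×0.81/(4×5.67×10⁻⁸×2.64²)]^(1/4) = 162.51 K.
T₂ = [1361×0.27/(4×5.67×10⁻⁸×7.40²)]^(1/4) = 73.75 K.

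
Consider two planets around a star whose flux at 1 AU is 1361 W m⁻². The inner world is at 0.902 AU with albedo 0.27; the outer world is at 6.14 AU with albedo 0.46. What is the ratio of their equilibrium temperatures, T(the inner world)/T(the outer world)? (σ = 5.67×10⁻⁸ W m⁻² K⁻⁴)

T₁/T₂ ≈ 2.813

T_eq = [S₀(1−A)/(4σd²)]^(1/4), so T ∝ (1−A)^(1/4) / √d.
T₁ = [1361×0.73/(4×5.67×10⁻⁸×0.902²)]^(1/4) = 270.88 K.
T₂ = [1361×0.54/(4×5.67×10⁻⁸×6.14²)]^(1/4) = 96.29 K.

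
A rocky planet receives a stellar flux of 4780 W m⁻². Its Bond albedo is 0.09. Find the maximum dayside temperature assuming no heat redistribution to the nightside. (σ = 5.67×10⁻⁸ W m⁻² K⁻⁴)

With no redistribution each surface element balances locally: S(1−A) = σT⁴.
T = [4780 × 0.91 / 5.67×10⁻⁸]^(1/4) = (7.67×10¹⁰)^(1/4) = 526 K.

T_ss ≈ 526 K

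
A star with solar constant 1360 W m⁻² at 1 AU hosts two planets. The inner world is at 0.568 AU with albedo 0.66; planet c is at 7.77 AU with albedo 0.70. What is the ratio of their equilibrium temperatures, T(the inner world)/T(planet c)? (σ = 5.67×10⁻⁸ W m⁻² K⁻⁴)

T₁/T₂ ≈ 3.816

T_eq = [S₀(1−A)/(4σd²)]^(1/4), so T ∝ (1−A)^(1/4) / √d.
T₁ = [1360×0.34/(4×5.67×10⁻⁸×0.568²)]^(1/4) = 281.95 K.
T₂ = [1360×0.30/(4×5.67×10⁻⁸×7.77²)]^(1/4) = 73.88 K.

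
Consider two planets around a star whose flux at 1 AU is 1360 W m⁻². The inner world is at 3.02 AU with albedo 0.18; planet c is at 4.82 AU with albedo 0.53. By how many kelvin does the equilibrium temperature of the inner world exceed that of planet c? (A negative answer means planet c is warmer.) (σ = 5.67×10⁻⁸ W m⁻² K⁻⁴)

T_eq = [S₀(1−A)/(4σd²)]^(1/4), so T ∝ (1−A)^(1/4) / √d.
T₁ = [1360×0.82/(4×5.67×10⁻⁸×3.02²)]^(1/4) = 152.38 K.
T₂ = [1360×0.47/(4×5.67×10⁻⁸×4.82²)]^(1/4) = 104.95 K.

ΔT ≈ 47.4 K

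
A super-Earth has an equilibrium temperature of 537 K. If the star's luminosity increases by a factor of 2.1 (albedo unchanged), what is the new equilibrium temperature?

T_eq ≈ 646 K

T_eq ∝ L^(1/4) · d^(−1/2).
T′ = 537 × 2.1^(1/4) = 646 K.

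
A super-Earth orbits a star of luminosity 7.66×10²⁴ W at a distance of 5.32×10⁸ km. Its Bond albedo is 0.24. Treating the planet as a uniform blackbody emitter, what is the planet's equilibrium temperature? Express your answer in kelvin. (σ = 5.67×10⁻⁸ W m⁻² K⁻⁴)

T_eq ≈ 51.8 K

d = 5.32×10⁸ km = 5.32×10¹¹ m.
Flux: S = L/(4πd²) = 7.66×10²⁴/(4π×(5.32×10¹¹)²) = 2.15 W m⁻².
Energy balance: absorbed = emitted ⇒ πR²·S(1−A) = 4πR²·σT_eq⁴, so T_eq⁴ = S(1−A)/(4σ).
T_eq = [2.15 × 0.76 / (4 × 5.67×10⁻⁸)]^(1/4) = (7.22×10⁶)^(1/4) = 51.8 K.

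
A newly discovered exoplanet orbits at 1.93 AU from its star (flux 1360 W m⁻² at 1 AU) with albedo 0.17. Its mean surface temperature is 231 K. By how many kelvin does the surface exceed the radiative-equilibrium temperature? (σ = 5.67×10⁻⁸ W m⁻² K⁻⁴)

ΔT ≈ 39.8 K

S = 1360/1.93² = 365.1 W m⁻².
T_eq = [S(1−A)/(4σ)]^(1/4) = [365.1×0.83/(4×5.67×10⁻⁸)]^(1/4) = 191.2 K.
ΔT = T_surf − T_eq = 231 − 191.2.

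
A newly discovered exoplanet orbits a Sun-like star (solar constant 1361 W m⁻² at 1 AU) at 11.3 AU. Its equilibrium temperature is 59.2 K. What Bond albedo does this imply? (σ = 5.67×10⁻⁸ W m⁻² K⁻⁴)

Flux at 11.3 AU: S = 1361/11.3² = 10.7 W m⁻².
From T_eq⁴ = S(1−A)/(4σ): 1−A = 4σT_eq⁴/S.
1−A = 4 × 5.67×10⁻⁸ × (59.2)⁴ / 10.7 = 0.261.

A ≈ 0.74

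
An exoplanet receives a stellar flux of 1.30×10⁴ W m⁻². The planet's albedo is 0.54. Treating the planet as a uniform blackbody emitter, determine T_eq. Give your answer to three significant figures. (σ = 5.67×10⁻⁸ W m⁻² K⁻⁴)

Energy balance: absorbed = emitted ⇒ πR²·S(1−A) = 4πR²·σT_eq⁴, so T_eq⁴ = S(1−A)/(4σ).
T_eq = [1.30×10⁴ × 0.46 / (4 × 5.67×10⁻⁸)]^(1/4) = (2.64×10¹⁰)^(1/4) = 403 K.

T_eq ≈ 403 K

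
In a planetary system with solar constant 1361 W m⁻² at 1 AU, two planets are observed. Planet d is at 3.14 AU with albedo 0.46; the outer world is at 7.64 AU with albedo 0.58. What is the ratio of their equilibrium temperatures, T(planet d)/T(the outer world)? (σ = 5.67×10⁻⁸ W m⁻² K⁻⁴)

T₁/T₂ ≈ 1.661

T_eq = [S₀(1−A)/(4σd²)]^(1/4), so T ∝ (1−A)^(1/4) / √d.
T₁ = [1361×0.54/(4×5.67×10⁻⁸×3.14²)]^(1/4) = 134.64 K.
T₂ = [1361×0.42/(4×5.67×10⁻⁸×7.64²)]^(1/4) = 81.06 K.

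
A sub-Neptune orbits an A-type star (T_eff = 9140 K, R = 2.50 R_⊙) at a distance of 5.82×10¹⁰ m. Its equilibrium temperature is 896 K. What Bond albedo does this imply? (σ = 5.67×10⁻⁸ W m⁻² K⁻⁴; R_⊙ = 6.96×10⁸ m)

A ≈ 0.59

R_⋆ = 2.50 × 6.96×10⁸ = 1.74×10⁹ m.
L = 4πR_⋆²σT_⋆⁴ = 4π(1.74×10⁹)² × 5.67×10⁻⁸ × (9140)⁴ = 1.51×10²⁸ W.
S = L/(4πd²) = 3.54×10⁵ W m⁻².
From T_eq⁴ = S(1−A)/(4σ): 1−A = 4σT_eq⁴/S.
1−A = 4 × 5.67×10⁻⁸ × (896)⁴ / 3.54×10⁵ = 0.413.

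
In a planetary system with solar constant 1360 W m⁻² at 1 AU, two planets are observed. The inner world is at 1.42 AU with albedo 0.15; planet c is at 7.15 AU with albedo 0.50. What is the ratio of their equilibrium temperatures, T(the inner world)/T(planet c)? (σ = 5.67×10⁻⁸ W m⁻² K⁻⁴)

T_eq = [S₀(1−A)/(4σd²)]^(1/4), so T ∝ (1−A)^(1/4) / √d.
T₁ = [1360×0.85/(4×5.67×10⁻⁸×1.42²)]^(1/4) = 224.23 K.
T₂ = [1360×0.50/(4×5.67×10⁻⁸×7.15²)]^(1/4) = 87.51 K.

T₁/T₂ ≈ 2.562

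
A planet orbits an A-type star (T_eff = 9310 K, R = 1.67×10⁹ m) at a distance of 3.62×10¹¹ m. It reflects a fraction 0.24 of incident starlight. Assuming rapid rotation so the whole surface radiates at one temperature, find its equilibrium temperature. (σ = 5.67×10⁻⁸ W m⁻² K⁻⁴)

L = 4πR_⋆²σT_⋆⁴ = 4π(1.67×10⁹)² × 5.67×10⁻⁸ × (9310)⁴ = 1.49×10²⁸ W.
S = L/(4πd²) = 9070 W m⁻².
Energy balance: absorbed = emitted ⇒ πR²·S(1−A) = 4πR²·σT_eq⁴, so T_eq⁴ = S(1−A)/(4σ).
T_eq = [9070 × 0.76 / (4 × 5.67×10⁻⁸)]^(1/4) = (3.04×10¹⁰)^(1/4) = 417 K.

T_eq ≈ 417 K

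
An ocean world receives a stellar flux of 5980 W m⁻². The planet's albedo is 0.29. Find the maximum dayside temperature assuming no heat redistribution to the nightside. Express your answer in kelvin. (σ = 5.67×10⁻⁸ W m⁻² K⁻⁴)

T_ss ≈ 523 K

With no redistribution each surface element balances locally: S(1−A) = σT⁴.
T = [5980 × 0.71 / 5.67×10⁻⁸]^(1/4) = (7.49×10¹⁰)^(1/4) = 523 K.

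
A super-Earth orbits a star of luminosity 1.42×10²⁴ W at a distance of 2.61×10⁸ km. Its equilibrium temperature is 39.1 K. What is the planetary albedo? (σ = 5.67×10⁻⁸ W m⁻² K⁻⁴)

A ≈ 0.68

d = 2.61×10⁸ km = 2.61×10¹¹ m.
Flux: S = L/(4πd²) = 1.42×10²⁴/(4π×(2.61×10¹¹)²) = 1.66 W m⁻².
From T_eq⁴ = S(1−A)/(4σ): 1−A = 4σT_eq⁴/S.
1−A = 4 × 5.67×10⁻⁸ × (39.1)⁴ / 1.66 = 0.320.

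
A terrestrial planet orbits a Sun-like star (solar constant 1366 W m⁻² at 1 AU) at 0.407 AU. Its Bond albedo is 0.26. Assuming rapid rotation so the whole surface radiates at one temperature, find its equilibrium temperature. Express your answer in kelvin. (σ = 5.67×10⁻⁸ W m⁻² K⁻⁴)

Flux at 0.407 AU: S = 1366/0.407² = 8250 W m⁻².
Energy balance: absorbed = emitted ⇒ πR²·S(1−A) = 4πR²·σT_eq⁴, so T_eq⁴ = S(1−A)/(4σ).
T_eq = [8250 × 0.74 / (4 × 5.67×10⁻⁸)]^(1/4) = (2.69×10¹⁰)^(1/4) = 405 K.

T_eq ≈ 405 K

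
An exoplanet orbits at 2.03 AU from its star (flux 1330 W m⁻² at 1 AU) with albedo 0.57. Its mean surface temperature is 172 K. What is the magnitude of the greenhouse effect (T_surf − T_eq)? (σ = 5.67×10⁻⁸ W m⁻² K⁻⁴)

S = 1330/2.03² = 322.7 W m⁻².
T_eq = [S(1−A)/(4σ)]^(1/4) = [322.7×0.43/(4×5.67×10⁻⁸)]^(1/4) = 157.3 K.
ΔT = T_surf − T_eq = 172 − 157.3.

ΔT ≈ 14.7 K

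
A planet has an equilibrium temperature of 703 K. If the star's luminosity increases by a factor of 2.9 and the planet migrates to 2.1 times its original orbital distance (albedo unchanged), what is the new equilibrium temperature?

T_eq ∝ L^(1/4) · d^(−1/2).
T′ = 703 × 2.9^(1/4) / 2.1^(1/2) = 633 K.

T_eq ≈ 633 K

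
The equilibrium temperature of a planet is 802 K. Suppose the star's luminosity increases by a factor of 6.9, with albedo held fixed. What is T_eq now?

T_eq ≈ 1300 K

T_eq ∝ L^(1/4) · d^(−1/2).
T′ = 802 × 6.9^(1/4) = 1300 K.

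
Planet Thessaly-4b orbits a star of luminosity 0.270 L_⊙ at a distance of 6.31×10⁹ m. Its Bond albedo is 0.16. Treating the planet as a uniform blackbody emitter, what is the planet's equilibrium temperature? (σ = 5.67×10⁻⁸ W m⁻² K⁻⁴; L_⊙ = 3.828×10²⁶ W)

T_eq ≈ 935 K

L = 0.270 × 3.828×10²⁶ = 1.03×10²⁶ W.
Flux: S = L/(4πd²) = 1.03×10²⁶/(4π×(6.31×10⁹)²) = 2.07×10⁵ W m⁻².
Energy balance: absorbed = emitted ⇒ πR²·S(1−A) = 4πR²·σT_eq⁴, so T_eq⁴ = S(1−A)/(4σ).
T_eq = [2.07×10⁵ × 0.84 / (4 × 5.67×10⁻⁸)]^(1/4) = (7.65×10¹¹)^(1/4) = 935 K.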